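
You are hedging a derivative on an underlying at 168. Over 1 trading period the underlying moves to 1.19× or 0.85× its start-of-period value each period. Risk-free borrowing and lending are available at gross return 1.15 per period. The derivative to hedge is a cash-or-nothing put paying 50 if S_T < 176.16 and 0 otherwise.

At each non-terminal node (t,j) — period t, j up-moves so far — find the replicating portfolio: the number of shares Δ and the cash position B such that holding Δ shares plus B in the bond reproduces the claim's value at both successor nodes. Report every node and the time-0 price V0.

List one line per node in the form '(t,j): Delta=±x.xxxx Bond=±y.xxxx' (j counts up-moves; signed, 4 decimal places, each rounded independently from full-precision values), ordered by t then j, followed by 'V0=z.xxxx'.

(0,0): Delta=-0.8754 Bond=152.1739
V0=5.1151

No-arbitrage ⇒ martingale measure with p* = (R−d)/(u−d) = 0.8824.
Terminal values V(1,·): V(1,0)=50.0000, V(1,1)=0.0000
Node (0,0) S=168.0000: V=(p*·0.0000+(1−p*)·50.0000)/1.15=5.1151; Δ=(0.0000−50.0000)/(199.9200−142.8000)=-0.8754; B=V−Δ·S=152.1739
Each (Δ,B) replicates both successor values, so the strategy is self-financing and V0 is arbitrage-free.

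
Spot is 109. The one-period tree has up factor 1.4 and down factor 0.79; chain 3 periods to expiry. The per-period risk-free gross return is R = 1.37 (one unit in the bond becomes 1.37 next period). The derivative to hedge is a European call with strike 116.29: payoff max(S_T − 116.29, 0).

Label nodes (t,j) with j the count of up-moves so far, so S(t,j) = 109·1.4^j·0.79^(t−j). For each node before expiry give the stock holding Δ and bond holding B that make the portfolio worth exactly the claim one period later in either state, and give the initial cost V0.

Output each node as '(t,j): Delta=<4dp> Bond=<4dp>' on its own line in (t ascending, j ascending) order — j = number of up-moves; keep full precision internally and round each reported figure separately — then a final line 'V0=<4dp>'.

(0,0): Delta=0.9834 Bond=-43.3585
(1,0): Delta=0.6935 Bond=-34.4346
(1,1): Delta=0.9919 Bond=-60.6925
(2,0): Delta=0.0000 Bond=0.0000
(2,1): Delta=0.7137 Bond=-49.6154
(2,2): Delta=1.0000 Bond=-84.8832
V0=63.8342

Under the risk-neutral measure, an up-move has probability p* = (R−d)/(u−d) = 0.9508 and values discount at R = 1.37.
Terminal payoffs: V(3,0)=0.0000, V(3,1)=0.0000, V(3,2)=52.4856, V(3,3)=182.8060
Node (2,0) S=68.0269: V=(p*·0.0000+(1−p*)·0.0000)/1.37=0.0000; Δ=(0.0000−0.0000)/(95.2377−53.7413)=0.0000; B=V−Δ·S=0.0000
Node (2,1) S=120.5540: V=(p*·52.4856+(1−p*)·0.0000)/1.37=36.4265; Δ=(52.4856−0.0000)/(168.7756−95.2377)=0.7137; B=V−Δ·S=-49.6154
Node (2,2) S=213.6400: V=(p*·182.8060+(1−p*)·52.4856)/1.37=128.7568; Δ=(182.8060−52.4856)/(299.0960−168.7756)=1.0000; B=V−Δ·S=-84.8832
Node (1,0) S=86.1100: V=(p*·36.4265+(1−p*)·0.0000)/1.37=25.2811; Δ=(36.4265−0.0000)/(120.5540−68.0269)=0.6935; B=V−Δ·S=-34.4346
Node (1,1) S=152.6000: V=(p*·128.7568+(1−p*)·36.4265)/1.37=90.6686; Δ=(128.7568−36.4265)/(213.6400−120.5540)=0.9919; B=V−Δ·S=-60.6925
Node (0,0) S=109.0000: V=(p*·90.6686+(1−p*)·25.2811)/1.37=63.8342; Δ=(90.6686−25.2811)/(152.6000−86.1100)=0.9834; B=V−Δ·S=-43.3585
The time-0 hedge costs 63.8342, which is the no-arbitrage price.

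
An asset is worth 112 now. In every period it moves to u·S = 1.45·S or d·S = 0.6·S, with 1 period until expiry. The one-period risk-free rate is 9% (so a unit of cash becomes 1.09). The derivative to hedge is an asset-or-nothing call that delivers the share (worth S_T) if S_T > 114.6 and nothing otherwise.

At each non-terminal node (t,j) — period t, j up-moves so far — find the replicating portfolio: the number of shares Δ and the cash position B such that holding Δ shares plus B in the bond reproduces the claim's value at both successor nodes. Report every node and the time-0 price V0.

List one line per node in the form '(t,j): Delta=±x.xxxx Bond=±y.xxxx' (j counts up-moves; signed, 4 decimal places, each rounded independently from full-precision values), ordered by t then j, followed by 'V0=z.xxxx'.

Since d<R<u, set p* = (R−d)/(u−d) = 0.5765; price each node as the discounted p*-expectation of its children.
Terminal payoffs: V(1,0)=0.0000, V(1,1)=162.4000
  t=0,j=0: stock 112.0000 → up 162.4000 (V=162.4000), down 67.2000 (V=0.0000). Price 85.8888; hedge Δ=1.7059, bond B=-105.1700.
Check: Δ(0,0)·S0 + B(0,0) = 85.8888 = V0.

(0,0): Delta=1.7059 Bond=-105.1700
V0=85.8888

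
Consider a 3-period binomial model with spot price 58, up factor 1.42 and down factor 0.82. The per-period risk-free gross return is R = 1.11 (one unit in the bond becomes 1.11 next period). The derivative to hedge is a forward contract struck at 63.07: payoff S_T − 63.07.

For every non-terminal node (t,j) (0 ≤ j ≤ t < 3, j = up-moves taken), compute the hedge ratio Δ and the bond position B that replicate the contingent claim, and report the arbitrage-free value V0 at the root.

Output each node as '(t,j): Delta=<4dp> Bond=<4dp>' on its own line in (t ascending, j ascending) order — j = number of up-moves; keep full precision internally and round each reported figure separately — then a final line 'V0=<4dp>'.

(0,0): Delta=1.0000 Bond=-46.1162
(1,0): Delta=1.0000 Bond=-51.1890
(1,1): Delta=1.0000 Bond=-51.1890
(2,0): Delta=1.0000 Bond=-56.8198
(2,1): Delta=1.0000 Bond=-56.8198
(2,2): Delta=1.0000 Bond=-56.8198
V0=11.8838

Risk-neutral probability p* = (R−d)/(u−d) = (1.11−0.82)/(1.42−0.82) = 0.4833.
Terminal payoffs: V(3,0)=-31.0907, V(3,1)=-7.6911, V(3,2)=32.8300, V(3,3)=103.0007
(2,0): S=38.9992. Δ = (V_up−V_dn)/(S_up−S_dn) = (-7.6911−-31.0907)/(55.3789−31.9793) = 1.0000. V = [p*·-7.6911 + (1−p*)·-31.0907]/1.11 = -17.8206. B = V − Δ·S = -56.8198.
(2,1): S=67.5352. Δ = (V_up−V_dn)/(S_up−S_dn) = (32.8300−-7.6911)/(95.9000−55.3789) = 1.0000. V = [p*·32.8300 + (1−p*)·-7.6911]/1.11 = 10.7154. B = V − Δ·S = -56.8198.
(2,2): S=116.9512. Δ = (V_up−V_dn)/(S_up−S_dn) = (103.0007−32.8300)/(166.0707−95.9000) = 1.0000. V = [p*·103.0007 + (1−p*)·32.8300]/1.11 = 60.1314. B = V − Δ·S = -56.8198.
(1,0): S=47.5600. Δ = (V_up−V_dn)/(S_up−S_dn) = (10.7154−-17.8206)/(67.5352−38.9992) = 1.0000. V = [p*·10.7154 + (1−p*)·-17.8206]/1.11 = -3.6290. B = V − Δ·S = -51.1890.
(1,1): S=82.3600. Δ = (V_up−V_dn)/(S_up−S_dn) = (60.1314−10.7154)/(116.9512−67.5352) = 1.0000. V = [p*·60.1314 + (1−p*)·10.7154]/1.11 = 31.1710. B = V − Δ·S = -51.1890.
(0,0): S=58.0000. Δ = (V_up−V_dn)/(S_up−S_dn) = (31.1710−-3.6290)/(82.3600−47.5600) = 1.0000. V = [p*·31.1710 + (1−p*)·-3.6290]/1.11 = 11.8838. B = V − Δ·S = -46.1162.
Check: Δ(0,0)·S0 + B(0,0) = 11.8838 = V0.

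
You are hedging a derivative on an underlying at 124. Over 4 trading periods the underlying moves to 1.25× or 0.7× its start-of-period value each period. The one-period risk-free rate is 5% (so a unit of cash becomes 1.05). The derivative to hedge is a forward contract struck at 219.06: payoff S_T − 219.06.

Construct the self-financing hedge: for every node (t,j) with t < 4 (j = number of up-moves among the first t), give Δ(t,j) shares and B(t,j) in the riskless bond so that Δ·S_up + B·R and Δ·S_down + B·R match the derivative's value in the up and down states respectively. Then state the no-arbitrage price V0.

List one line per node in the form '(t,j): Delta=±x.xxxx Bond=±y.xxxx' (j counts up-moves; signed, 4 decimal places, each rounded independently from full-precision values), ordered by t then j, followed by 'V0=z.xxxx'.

Since d<R<u, set p* = (R−d)/(u−d) = 0.6364; price each node as the discounted p*-expectation of its children.
At expiry t=4: V(4,0)=-189.2876, V(4,1)=-165.8950, V(4,2)=-124.1225, V(4,3)=-49.5288, V(4,4)=83.6744
(3,0): S=42.5320. Δ = (V_up−V_dn)/(S_up−S_dn) = (-165.8950−-189.2876)/(53.1650−29.7724) = 1.0000. V = [p*·-165.8950 + (1−p*)·-189.2876]/1.05 = -166.0966. B = V − Δ·S = -208.6286.
(3,1): S=75.9500. Δ = (V_up−V_dn)/(S_up−S_dn) = (-124.1225−-165.8950)/(94.9375−53.1650) = 1.0000. V = [p*·-124.1225 + (1−p*)·-165.8950]/1.05 = -132.6786. B = V − Δ·S = -208.6286.
(3,2): S=135.6250. Δ = (V_up−V_dn)/(S_up−S_dn) = (-49.5288−-124.1225)/(169.5312−94.9375) = 1.0000. V = [p*·-49.5288 + (1−p*)·-124.1225]/1.05 = -73.0036. B = V − Δ·S = -208.6286.
(3,3): S=242.1875. Δ = (V_up−V_dn)/(S_up−S_dn) = (83.6744−-49.5288)/(302.7344−169.5312) = 1.0000. V = [p*·83.6744 + (1−p*)·-49.5288]/1.05 = 33.5589. B = V − Δ·S = -208.6286.
(2,0): S=60.7600. Δ = (V_up−V_dn)/(S_up−S_dn) = (-132.6786−-166.0966)/(75.9500−42.5320) = 1.0000. V = [p*·-132.6786 + (1−p*)·-166.0966]/1.05 = -137.9339. B = V − Δ·S = -198.6939.
(2,1): S=108.5000. Δ = (V_up−V_dn)/(S_up−S_dn) = (-73.0036−-132.6786)/(135.6250−75.9500) = 1.0000. V = [p*·-73.0036 + (1−p*)·-132.6786]/1.05 = -90.1939. B = V − Δ·S = -198.6939.
(2,2): S=193.7500. Δ = (V_up−V_dn)/(S_up−S_dn) = (33.5589−-73.0036)/(242.1875−135.6250) = 1.0000. V = [p*·33.5589 + (1−p*)·-73.0036]/1.05 = -4.9439. B = V − Δ·S = -198.6939.
(1,0): S=86.8000. Δ = (V_up−V_dn)/(S_up−S_dn) = (-90.1939−-137.9339)/(108.5000−60.7600) = 1.0000. V = [p*·-90.1939 + (1−p*)·-137.9339]/1.05 = -102.4323. B = V − Δ·S = -189.2323.
(1,1): S=155.0000. Δ = (V_up−V_dn)/(S_up−S_dn) = (-4.9439−-90.1939)/(193.7500−108.5000) = 1.0000. V = [p*·-4.9439 + (1−p*)·-90.1939]/1.05 = -34.2323. B = V − Δ·S = -189.2323.
(0,0): S=124.0000. Δ = (V_up−V_dn)/(S_up−S_dn) = (-34.2323−-102.4323)/(155.0000−86.8000) = 1.0000. V = [p*·-34.2323 + (1−p*)·-102.4323]/1.05 = -56.2212. B = V − Δ·S = -180.2212.
Each (Δ,B) replicates both successor values, so the strategy is self-financing and V0 is arbitrage-free.

(0,0): Delta=1.0000 Bond=-180.2212
(1,0): Delta=1.0000 Bond=-189.2323
(1,1): Delta=1.0000 Bond=-189.2323
(2,0): Delta=1.0000 Bond=-198.6939
(2,1): Delta=1.0000 Bond=-198.6939
(2,2): Delta=1.0000 Bond=-198.6939
(3,0): Delta=1.0000 Bond=-208.6286
(3,1): Delta=1.0000 Bond=-208.6286
(3,2): Delta=1.0000 Bond=-208.6286
(3,3): Delta=1.0000 Bond=-208.6286
V0=-56.2212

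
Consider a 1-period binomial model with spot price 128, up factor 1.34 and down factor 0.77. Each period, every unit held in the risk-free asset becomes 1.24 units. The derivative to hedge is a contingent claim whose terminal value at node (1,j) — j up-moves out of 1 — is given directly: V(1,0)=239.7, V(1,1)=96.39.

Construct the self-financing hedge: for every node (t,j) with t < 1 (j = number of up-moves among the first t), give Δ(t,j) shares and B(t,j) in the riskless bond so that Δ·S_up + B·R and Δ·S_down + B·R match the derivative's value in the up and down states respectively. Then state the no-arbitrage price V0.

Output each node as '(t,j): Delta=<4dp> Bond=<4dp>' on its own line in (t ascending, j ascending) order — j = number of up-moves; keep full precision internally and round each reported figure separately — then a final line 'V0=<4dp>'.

Since d<R<u, set p* = (R−d)/(u−d) = 0.8246; price each node as the discounted p*-expectation of its children.
At expiry t=1: V(1,0)=239.7000, V(1,1)=96.3900
Node (0,0) S=128.0000: V=(p*·96.3900+(1−p*)·239.7000)/1.24=98.0098; Δ=(96.3900−239.7000)/(171.5200−98.5600)=-1.9642; B=V−Δ·S=349.4308
Check: Δ(0,0)·S0 + B(0,0) = 98.0098 = V0.

(0,0): Delta=-1.9642 Bond=349.4308
V0=98.0098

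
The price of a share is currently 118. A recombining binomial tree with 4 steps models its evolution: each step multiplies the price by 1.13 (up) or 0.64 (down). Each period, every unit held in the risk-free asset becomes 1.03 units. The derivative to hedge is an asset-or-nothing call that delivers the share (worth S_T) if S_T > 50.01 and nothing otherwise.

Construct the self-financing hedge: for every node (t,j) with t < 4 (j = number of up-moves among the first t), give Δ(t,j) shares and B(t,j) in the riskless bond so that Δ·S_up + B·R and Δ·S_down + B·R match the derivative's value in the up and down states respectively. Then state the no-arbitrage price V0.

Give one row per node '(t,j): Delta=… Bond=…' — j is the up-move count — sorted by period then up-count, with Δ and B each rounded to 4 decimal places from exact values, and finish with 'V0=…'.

(0,0): Delta=1.0530 Bond=-7.1225
(1,0): Delta=1.2732 Bond=-23.9648
(1,1): Delta=1.0210 Bond=-3.0724
(2,0): Delta=2.0137 Bond=-60.4751
(2,1): Delta=1.1656 Bond=-15.5064
(2,2): Delta=1.0000 Bond=0.0000
(3,0): Delta=0.0000 Bond=0.0000
(3,1): Delta=2.3061 Bond=-78.2610
(3,2): Delta=1.0000 Bond=0.0000
(3,3): Delta=1.0000 Bond=0.0000
V0=117.1291

Since d<R<u, set p* = (R−d)/(u−d) = 0.7959; price each node as the discounted p*-expectation of its children.
Terminal payoffs: V(4,0)=0.0000, V(4,1)=0.0000, V(4,2)=61.7162, V(4,3)=108.9676, V(4,4)=192.3959
  t=3,j=0: stock 30.9330 → up 34.9543 (V=0.0000), down 19.7971 (V=0.0000). Price 0.0000; hedge Δ=0.0000, bond B=0.0000.
  t=3,j=1: stock 54.6161 → up 61.7162 (V=61.7162), down 34.9543 (V=0.0000). Price 47.6903; hedge Δ=2.3061, bond B=-78.2610.
  t=3,j=2: stock 96.4315 → up 108.9676 (V=108.9676), down 61.7162 (V=61.7162). Price 96.4315; hedge Δ=1.0000, bond B=0.0000.
  t=3,j=3: stock 170.2618 → up 192.3959 (V=192.3959), down 108.9676 (V=108.9676). Price 170.2618; hedge Δ=1.0000, bond B=0.0000.
  t=2,j=0: stock 48.3328 → up 54.6161 (V=47.6903), down 30.9330 (V=0.0000). Price 36.8520; hedge Δ=2.0137, bond B=-60.4751.
  t=2,j=1: stock 85.3376 → up 96.4315 (V=96.4315), down 54.6161 (V=47.6903). Price 83.9653; hedge Δ=1.1656, bond B=-15.5064.
  t=2,j=2: stock 150.6742 → up 170.2618 (V=170.2618), down 96.4315 (V=96.4315). Price 150.6742; hedge Δ=1.0000, bond B=0.0000.
  t=1,j=0: stock 75.5200 → up 85.3376 (V=83.9653), down 48.3328 (V=36.8520). Price 72.1848; hedge Δ=1.2732, bond B=-23.9648.
  t=1,j=1: stock 133.3400 → up 150.6742 (V=150.6742), down 85.3376 (V=83.9653). Price 133.0681; hedge Δ=1.0210, bond B=-3.0724.
  t=0,j=0: stock 118.0000 → up 133.3400 (V=133.0681), down 75.5200 (V=72.1848). Price 117.1291; hedge Δ=1.0530, bond B=-7.1225.
The time-0 hedge costs 117.1291, which is the no-arbitrage price.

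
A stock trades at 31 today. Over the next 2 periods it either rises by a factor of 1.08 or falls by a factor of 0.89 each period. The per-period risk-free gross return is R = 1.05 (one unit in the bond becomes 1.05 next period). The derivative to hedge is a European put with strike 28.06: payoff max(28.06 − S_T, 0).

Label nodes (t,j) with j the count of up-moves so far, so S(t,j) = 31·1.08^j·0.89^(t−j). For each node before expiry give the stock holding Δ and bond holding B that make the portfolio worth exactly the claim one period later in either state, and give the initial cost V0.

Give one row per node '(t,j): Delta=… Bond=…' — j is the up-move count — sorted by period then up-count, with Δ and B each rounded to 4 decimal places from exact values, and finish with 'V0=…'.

No-arbitrage ⇒ martingale measure with p* = (R−d)/(u−d) = 0.8421.
Terminal payoffs: V(2,0)=3.5049, V(2,1)=0.0000, V(2,2)=0.0000
  t=1,j=0: stock 27.5900 → up 29.7972 (V=0.0000), down 24.5551 (V=3.5049). Price 0.5271; hedge Δ=-0.6686, bond B=18.9739.
  t=1,j=1: stock 33.4800 → up 36.1584 (V=0.0000), down 29.7972 (V=0.0000). Price 0.0000; hedge Δ=0.0000, bond B=0.0000.
  t=0,j=0: stock 31.0000 → up 33.4800 (V=0.0000), down 27.5900 (V=0.5271). Price 0.0793; hedge Δ=-0.0895, bond B=2.8532.
Self-financing check: at every node Δ·S+B equals the discounted successor values.

(0,0): Delta=-0.0895 Bond=2.8532
(1,0): Delta=-0.6686 Bond=18.9739
(1,1): Delta=0.0000 Bond=0.0000
V0=0.0793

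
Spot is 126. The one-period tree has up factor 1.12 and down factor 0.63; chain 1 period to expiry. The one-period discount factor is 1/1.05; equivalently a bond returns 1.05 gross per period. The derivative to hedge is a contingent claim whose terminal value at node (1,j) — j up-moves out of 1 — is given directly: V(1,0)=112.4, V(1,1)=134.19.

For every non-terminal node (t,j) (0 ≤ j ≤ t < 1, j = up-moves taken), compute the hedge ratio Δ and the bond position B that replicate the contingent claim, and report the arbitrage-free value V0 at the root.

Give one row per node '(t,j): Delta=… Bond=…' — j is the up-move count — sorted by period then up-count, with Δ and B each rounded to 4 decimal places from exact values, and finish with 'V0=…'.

(0,0): Delta=0.3529 Bond=80.3660
V0=124.8354

No-arbitrage ⇒ martingale measure with p* = (R−d)/(u−d) = 0.8571.
Terminal payoffs: V(1,0)=112.4000, V(1,1)=134.1900
  t=0,j=0: stock 126.0000 → up 141.1200 (V=134.1900), down 79.3800 (V=112.4000). Price 124.8354; hedge Δ=0.3529, bond B=80.3660.
Root portfolio cost Δ·126+B reproduces V0=124.8354.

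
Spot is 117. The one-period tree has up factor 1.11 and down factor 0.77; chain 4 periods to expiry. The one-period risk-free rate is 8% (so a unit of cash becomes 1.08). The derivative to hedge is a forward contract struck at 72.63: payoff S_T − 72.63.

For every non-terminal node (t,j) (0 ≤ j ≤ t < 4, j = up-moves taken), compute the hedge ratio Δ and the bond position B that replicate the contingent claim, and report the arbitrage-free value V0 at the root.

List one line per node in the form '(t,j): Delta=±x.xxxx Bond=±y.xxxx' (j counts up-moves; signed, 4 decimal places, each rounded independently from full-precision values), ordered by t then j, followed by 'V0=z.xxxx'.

(0,0): Delta=1.0000 Bond=-53.3852
(1,0): Delta=1.0000 Bond=-57.6560
(1,1): Delta=1.0000 Bond=-57.6560
(2,0): Delta=1.0000 Bond=-62.2685
(2,1): Delta=1.0000 Bond=-62.2685
(2,2): Delta=1.0000 Bond=-62.2685
(3,0): Delta=1.0000 Bond=-67.2500
(3,1): Delta=1.0000 Bond=-67.2500
(3,2): Delta=1.0000 Bond=-67.2500
(3,3): Delta=1.0000 Bond=-67.2500
V0=63.6148

The replicating-portfolio and risk-neutral prices coincide; use p* = (1.08−0.77)/(1.11−0.77) = 0.9118 for the latter.
Payoff layer (t=4): V(4,0)=-31.5009, V(4,1)=-13.3401, V(4,2)=12.8399, V(4,3)=50.5799, V(4,4)=104.9842
(3,0): S=53.4144. Δ = (V_up−V_dn)/(S_up−S_dn) = (-13.3401−-31.5009)/(59.2899−41.1291) = 1.0000. V = [p*·-13.3401 + (1−p*)·-31.5009]/1.08 = -13.8356. B = V − Δ·S = -67.2500.
(3,1): S=76.9999. Δ = (V_up−V_dn)/(S_up−S_dn) = (12.8399−-13.3401)/(85.4699−59.2899) = 1.0000. V = [p*·12.8399 + (1−p*)·-13.3401]/1.08 = 9.7499. B = V − Δ·S = -67.2500.
(3,2): S=110.9999. Δ = (V_up−V_dn)/(S_up−S_dn) = (50.5799−12.8399)/(123.2099−85.4699) = 1.0000. V = [p*·50.5799 + (1−p*)·12.8399]/1.08 = 43.7499. B = V − Δ·S = -67.2500.
(3,3): S=160.0128. Δ = (V_up−V_dn)/(S_up−S_dn) = (104.9842−50.5799)/(177.6142−123.2099) = 1.0000. V = [p*·104.9842 + (1−p*)·50.5799]/1.08 = 92.7628. B = V − Δ·S = -67.2500.
(2,0): S=69.3693. Δ = (V_up−V_dn)/(S_up−S_dn) = (9.7499−-13.8356)/(76.9999−53.4144) = 1.0000. V = [p*·9.7499 + (1−p*)·-13.8356]/1.08 = 7.1008. B = V − Δ·S = -62.2685.
(2,1): S=99.9999. Δ = (V_up−V_dn)/(S_up−S_dn) = (43.7499−9.7499)/(110.9999−76.9999) = 1.0000. V = [p*·43.7499 + (1−p*)·9.7499]/1.08 = 37.7314. B = V − Δ·S = -62.2685.
(2,2): S=144.1557. Δ = (V_up−V_dn)/(S_up−S_dn) = (92.7628−43.7499)/(160.0128−110.9999) = 1.0000. V = [p*·92.7628 + (1−p*)·43.7499]/1.08 = 81.8872. B = V − Δ·S = -62.2685.
(1,0): S=90.0900. Δ = (V_up−V_dn)/(S_up−S_dn) = (37.7314−7.1008)/(99.9999−69.3693) = 1.0000. V = [p*·37.7314 + (1−p*)·7.1008]/1.08 = 32.4340. B = V − Δ·S = -57.6560.
(1,1): S=129.8700. Δ = (V_up−V_dn)/(S_up−S_dn) = (81.8872−37.7314)/(144.1557−99.9999) = 1.0000. V = [p*·81.8872 + (1−p*)·37.7314]/1.08 = 72.2140. B = V − Δ·S = -57.6560.
(0,0): S=117.0000. Δ = (V_up−V_dn)/(S_up−S_dn) = (72.2140−32.4340)/(129.8700−90.0900) = 1.0000. V = [p*·72.2140 + (1−p*)·32.4340]/1.08 = 63.6148. B = V − Δ·S = -53.3852.
Each (Δ,B) replicates both successor values, so the strategy is self-financing and V0 is arbitrage-free.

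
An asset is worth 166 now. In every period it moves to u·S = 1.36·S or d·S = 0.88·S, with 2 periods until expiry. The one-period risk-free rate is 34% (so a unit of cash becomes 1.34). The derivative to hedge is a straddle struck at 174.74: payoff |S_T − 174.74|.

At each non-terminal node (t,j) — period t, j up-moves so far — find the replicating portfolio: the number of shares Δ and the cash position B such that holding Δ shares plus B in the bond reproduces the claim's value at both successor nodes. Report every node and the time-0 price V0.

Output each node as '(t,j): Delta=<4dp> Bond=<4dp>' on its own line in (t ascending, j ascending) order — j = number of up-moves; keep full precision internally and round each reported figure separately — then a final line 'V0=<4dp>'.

No-arbitrage ⇒ martingale measure with p* = (R−d)/(u−d) = 0.9583.
At expiry t=2: V(2,0)=46.1896, V(2,1)=23.9288, V(2,2)=132.2936
(1,0): S=146.0800. Δ = (V_up−V_dn)/(S_up−S_dn) = (23.9288−46.1896)/(198.6688−128.5504) = -0.3175. V = [p*·23.9288 + (1−p*)·46.1896]/1.34 = 18.5495. B = V − Δ·S = 64.9262.
(1,1): S=225.7600. Δ = (V_up−V_dn)/(S_up−S_dn) = (132.2936−23.9288)/(307.0336−198.6688) = 1.0000. V = [p*·132.2936 + (1−p*)·23.9288]/1.34 = 95.3570. B = V − Δ·S = -130.4030.
(0,0): S=166.0000. Δ = (V_up−V_dn)/(S_up−S_dn) = (95.3570−18.5495)/(225.7600−146.0800) = 0.9639. V = [p*·95.3570 + (1−p*)·18.5495]/1.34 = 68.7737. B = V − Δ·S = -91.2420.
Check: Δ(0,0)·S0 + B(0,0) = 68.7737 = V0.

(0,0): Delta=0.9639 Bond=-91.2420
(1,0): Delta=-0.3175 Bond=64.9262
(1,1): Delta=1.0000 Bond=-130.4030
V0=68.7737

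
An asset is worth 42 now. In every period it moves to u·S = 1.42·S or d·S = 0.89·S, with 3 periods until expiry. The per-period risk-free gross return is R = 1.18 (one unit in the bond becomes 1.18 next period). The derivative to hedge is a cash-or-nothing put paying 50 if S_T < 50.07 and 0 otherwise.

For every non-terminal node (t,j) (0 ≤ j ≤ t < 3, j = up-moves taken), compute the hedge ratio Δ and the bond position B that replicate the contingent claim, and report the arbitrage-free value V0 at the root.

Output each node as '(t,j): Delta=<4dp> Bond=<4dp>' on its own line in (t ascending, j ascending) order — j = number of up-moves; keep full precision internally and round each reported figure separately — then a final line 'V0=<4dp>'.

(0,0): Delta=-0.7994 Bond=46.6441
(1,0): Delta=-1.1703 Bond=68.9038
(1,1): Delta=-0.6070 Bond=43.5666
(2,0): Delta=0.0000 Bond=42.3729
(2,1): Delta=-1.7773 Bond=113.5273
(2,2): Delta=0.0000 Bond=0.0000
V0=13.0690

Under the risk-neutral measure, an up-move has probability p* = (R−d)/(u−d) = 0.5472 and values discount at R = 1.18.
Payoff layer (t=3): V(3,0)=50.0000, V(3,1)=50.0000, V(3,2)=0.0000, V(3,3)=0.0000
  t=2,j=0: stock 33.2682 → up 47.2408 (V=50.0000), down 29.6087 (V=50.0000). Price 42.3729; hedge Δ=0.0000, bond B=42.3729.
  t=2,j=1: stock 53.0796 → up 75.3730 (V=0.0000), down 47.2408 (V=50.0000). Price 19.1877; hedge Δ=-1.7773, bond B=113.5273.
  t=2,j=2: stock 84.6888 → up 120.2581 (V=0.0000), down 75.3730 (V=0.0000). Price 0.0000; hedge Δ=0.0000, bond B=0.0000.
  t=1,j=0: stock 37.3800 → up 53.0796 (V=19.1877), down 33.2682 (V=42.3729). Price 25.1582; hedge Δ=-1.1703, bond B=68.9038.
  t=1,j=1: stock 59.6400 → up 84.6888 (V=0.0000), down 53.0796 (V=19.1877). Price 7.3634; hedge Δ=-0.6070, bond B=43.5666.
  t=0,j=0: stock 42.0000 → up 59.6400 (V=7.3634), down 37.3800 (V=25.1582). Price 13.0690; hedge Δ=-0.7994, bond B=46.6441.
Self-financing check: at every node Δ·S+B equals the discounted successor values.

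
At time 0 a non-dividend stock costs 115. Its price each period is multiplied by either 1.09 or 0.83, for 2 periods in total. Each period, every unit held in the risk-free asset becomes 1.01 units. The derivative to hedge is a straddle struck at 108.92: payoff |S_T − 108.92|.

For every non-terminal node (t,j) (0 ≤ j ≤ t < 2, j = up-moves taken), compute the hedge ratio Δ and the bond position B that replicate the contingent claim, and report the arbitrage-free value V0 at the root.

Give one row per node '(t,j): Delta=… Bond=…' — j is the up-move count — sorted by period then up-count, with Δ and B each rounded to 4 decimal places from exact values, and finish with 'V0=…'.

(0,0): Delta=0.2706 Bond=-13.3008
(1,0): Delta=-1.0000 Bond=107.8416
(1,1): Delta=0.7006 Bond=-67.3339
V0=17.8141

Risk-neutral probability p* = (R−d)/(u−d) = (1.01−0.83)/(1.09−0.83) = 0.6923.
Payoff layer (t=2): V(2,0)=29.6965, V(2,1)=4.8795, V(2,2)=27.7115
(1,0): S=95.4500. Δ = (V_up−V_dn)/(S_up−S_dn) = (4.8795−29.6965)/(104.0405−79.2235) = -1.0000. V = [p*·4.8795 + (1−p*)·29.6965]/1.01 = 12.3916. B = V − Δ·S = 107.8416.
(1,1): S=125.3500. Δ = (V_up−V_dn)/(S_up−S_dn) = (27.7115−4.8795)/(136.6315−104.0405) = 0.7006. V = [p*·27.7115 + (1−p*)·4.8795]/1.01 = 20.4815. B = V − Δ·S = -67.3339.
(0,0): S=115.0000. Δ = (V_up−V_dn)/(S_up−S_dn) = (20.4815−12.3916)/(125.3500−95.4500) = 0.2706. V = [p*·20.4815 + (1−p*)·12.3916]/1.01 = 17.8141. B = V − Δ·S = -13.3008.
Each (Δ,B) replicates both successor values, so the strategy is self-financing and V0 is arbitrage-free.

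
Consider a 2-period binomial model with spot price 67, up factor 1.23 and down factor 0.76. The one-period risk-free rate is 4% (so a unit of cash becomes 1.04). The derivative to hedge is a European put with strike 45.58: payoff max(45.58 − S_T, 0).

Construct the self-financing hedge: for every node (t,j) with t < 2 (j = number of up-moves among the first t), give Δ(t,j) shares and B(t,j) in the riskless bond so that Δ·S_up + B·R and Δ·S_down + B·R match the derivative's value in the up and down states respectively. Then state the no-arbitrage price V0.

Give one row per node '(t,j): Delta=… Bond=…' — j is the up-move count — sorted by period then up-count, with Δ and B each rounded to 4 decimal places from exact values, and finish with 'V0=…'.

(0,0): Delta=-0.0849 Bond=6.7303
(1,0): Delta=-0.2875 Bond=17.3146
(1,1): Delta=0.0000 Bond=0.0000
V0=1.0396

Under the risk-neutral measure, an up-move has probability p* = (R−d)/(u−d) = 0.5957 and values discount at R = 1.04.
Payoff layer (t=2): V(2,0)=6.8808, V(2,1)=0.0000, V(2,2)=0.0000
  t=1,j=0: stock 50.9200 → up 62.6316 (V=0.0000), down 38.6992 (V=6.8808). Price 2.6746; hedge Δ=-0.2875, bond B=17.3146.
  t=1,j=1: stock 82.4100 → up 101.3643 (V=0.0000), down 62.6316 (V=0.0000). Price 0.0000; hedge Δ=0.0000, bond B=0.0000.
  t=0,j=0: stock 67.0000 → up 82.4100 (V=0.0000), down 50.9200 (V=2.6746). Price 1.0396; hedge Δ=-0.0849, bond B=6.7303.
Root portfolio cost Δ·67+B reproduces V0=1.0396.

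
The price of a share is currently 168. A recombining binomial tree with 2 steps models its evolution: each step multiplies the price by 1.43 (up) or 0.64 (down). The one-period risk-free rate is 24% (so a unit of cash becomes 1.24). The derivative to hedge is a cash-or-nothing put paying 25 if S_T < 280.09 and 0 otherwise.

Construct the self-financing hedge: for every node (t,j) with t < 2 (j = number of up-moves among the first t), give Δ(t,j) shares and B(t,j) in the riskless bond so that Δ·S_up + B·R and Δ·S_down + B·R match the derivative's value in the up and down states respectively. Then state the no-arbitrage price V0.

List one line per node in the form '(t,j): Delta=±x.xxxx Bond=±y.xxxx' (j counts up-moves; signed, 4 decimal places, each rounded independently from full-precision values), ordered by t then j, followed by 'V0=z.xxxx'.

Since d<R<u, set p* = (R−d)/(u−d) = 0.7595; price each node as the discounted p*-expectation of its children.
Terminal values V(2,·): V(2,0)=25.0000, V(2,1)=25.0000, V(2,2)=0.0000
(1,0): S=107.5200. Δ = (V_up−V_dn)/(S_up−S_dn) = (25.0000−25.0000)/(153.7536−68.8128) = 0.0000. V = [p*·25.0000 + (1−p*)·25.0000]/1.24 = 20.1613. B = V − Δ·S = 20.1613.
(1,1): S=240.2400. Δ = (V_up−V_dn)/(S_up−S_dn) = (0.0000−25.0000)/(343.5432−153.7536) = -0.1317. V = [p*·0.0000 + (1−p*)·25.0000]/1.24 = 4.8489. B = V − Δ·S = 36.4945.
(0,0): S=168.0000. Δ = (V_up−V_dn)/(S_up−S_dn) = (4.8489−20.1613)/(240.2400−107.5200) = -0.1154. V = [p*·4.8489 + (1−p*)·20.1613]/1.24 = 6.8804. B = V − Δ·S = 26.2631.
Check: Δ(0,0)·S0 + B(0,0) = 6.8804 = V0.

(0,0): Delta=-0.1154 Bond=26.2631
(1,0): Delta=0.0000 Bond=20.1613
(1,1): Delta=-0.1317 Bond=36.4945
V0=6.8804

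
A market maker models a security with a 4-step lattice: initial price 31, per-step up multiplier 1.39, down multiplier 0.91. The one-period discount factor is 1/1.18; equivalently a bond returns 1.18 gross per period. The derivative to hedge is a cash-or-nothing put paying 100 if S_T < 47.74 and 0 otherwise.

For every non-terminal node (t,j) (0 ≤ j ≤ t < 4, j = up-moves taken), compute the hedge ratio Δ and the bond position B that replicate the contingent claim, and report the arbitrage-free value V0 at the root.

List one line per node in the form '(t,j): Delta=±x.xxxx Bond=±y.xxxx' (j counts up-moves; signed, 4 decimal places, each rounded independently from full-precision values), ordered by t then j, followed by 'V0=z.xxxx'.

Since d<R<u, set p* = (R−d)/(u−d) = 0.5625; price each node as the discounted p*-expectation of its children.
Payoff layer (t=4): V(4,0)=100.0000, V(4,1)=100.0000, V(4,2)=0.0000, V(4,3)=0.0000, V(4,4)=0.0000
  t=3,j=0: stock 23.3607 → up 32.4714 (V=100.0000), down 21.2582 (V=100.0000). Price 84.7458; hedge Δ=0.0000, bond B=84.7458.
  t=3,j=1: stock 35.6828 → up 49.5991 (V=0.0000), down 32.4714 (V=100.0000). Price 37.0763; hedge Δ=-5.8385, bond B=245.4096.
  t=3,j=2: stock 54.5045 → up 75.7613 (V=0.0000), down 49.5991 (V=0.0000). Price 0.0000; hedge Δ=0.0000, bond B=0.0000.
  t=3,j=3: stock 83.2542 → up 115.7233 (V=0.0000), down 75.7613 (V=0.0000). Price 0.0000; hedge Δ=0.0000, bond B=0.0000.
  t=2,j=0: stock 25.6711 → up 35.6828 (V=37.0763), down 23.3607 (V=84.7458). Price 49.0946; hedge Δ=-3.8686, bond B=148.4061.
  t=2,j=1: stock 39.2119 → up 54.5045 (V=0.0000), down 35.6828 (V=37.0763). Price 13.7465; hedge Δ=-1.9699, bond B=90.9887.
  t=2,j=2: stock 59.8951 → up 83.2542 (V=0.0000), down 54.5045 (V=0.0000). Price 0.0000; hedge Δ=0.0000, bond B=0.0000.
  t=1,j=0: stock 28.2100 → up 39.2119 (V=13.7465), down 25.6711 (V=49.0946). Price 24.7553; hedge Δ=-2.6105, bond B=98.3973.
  t=1,j=1: stock 43.0900 → up 59.8951 (V=0.0000), down 39.2119 (V=13.7465). Price 5.0967; hedge Δ=-0.6646, bond B=33.7352.
  t=0,j=0: stock 31.0000 → up 43.0900 (V=5.0967), down 28.2100 (V=24.7553). Price 11.6079; hedge Δ=-1.3211, bond B=52.5635.
Root portfolio cost Δ·31+B reproduces V0=11.6079.

(0,0): Delta=-1.3211 Bond=52.5635
(1,0): Delta=-2.6105 Bond=98.3973
(1,1): Delta=-0.6646 Bond=33.7352
(2,0): Delta=-3.8686 Bond=148.4061
(2,1): Delta=-1.9699 Bond=90.9887
(2,2): Delta=0.0000 Bond=0.0000
(3,0): Delta=0.0000 Bond=84.7458
(3,1): Delta=-5.8385 Bond=245.4096
(3,2): Delta=0.0000 Bond=0.0000
(3,3): Delta=0.0000 Bond=0.0000
V0=11.6079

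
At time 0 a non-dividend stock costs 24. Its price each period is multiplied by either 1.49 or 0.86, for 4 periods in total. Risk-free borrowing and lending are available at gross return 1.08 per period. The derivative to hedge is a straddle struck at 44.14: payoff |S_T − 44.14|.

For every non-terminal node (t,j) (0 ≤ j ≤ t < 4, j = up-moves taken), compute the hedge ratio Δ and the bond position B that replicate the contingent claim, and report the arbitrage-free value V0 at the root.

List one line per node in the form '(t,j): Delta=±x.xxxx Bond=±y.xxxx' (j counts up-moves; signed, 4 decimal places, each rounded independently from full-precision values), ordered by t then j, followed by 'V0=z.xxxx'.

(0,0): Delta=-0.1730 Bond=18.1494
(1,0): Delta=-0.6119 Bond=28.6608
(1,1): Delta=0.2992 Bond=2.7179
(2,0): Delta=-1.0000 Bond=37.8429
(2,1): Delta=-0.1944 Bond=18.1147
(2,2): Delta=0.8301 Bond=-25.3534
(3,0): Delta=-1.0000 Bond=40.8704
(3,1): Delta=-1.0000 Bond=40.8704
(3,2): Delta=0.6721 Bond=-20.1438
(3,3): Delta=1.0000 Bond=-40.8704
V0=13.9985

Risk-neutral probability p* = (R−d)/(u−d) = (1.08−0.86)/(1.49−0.86) = 0.3492.
Terminal payoffs: V(4,0)=31.0118, V(4,1)=21.3946, V(4,2)=4.7323, V(4,3)=24.1361, V(4,4)=74.1523
  t=3,j=0: stock 15.2653 → up 22.7454 (V=21.3946), down 13.1282 (V=31.0118). Price 25.6050; hedge Δ=-1.0000, bond B=40.8704.
  t=3,j=1: stock 26.4481 → up 39.4077 (V=4.7323), down 22.7454 (V=21.3946). Price 14.4223; hedge Δ=-1.0000, bond B=40.8704.
  t=3,j=2: stock 45.8229 → up 68.2761 (V=24.1361), down 39.4077 (V=4.7323). Price 10.6558; hedge Δ=0.6721, bond B=-20.1438.
  t=3,j=3: stock 79.3908 → up 118.2923 (V=74.1523), down 68.2761 (V=24.1361). Price 38.5204; hedge Δ=1.0000, bond B=-40.8704.
  t=2,j=0: stock 17.7504 → up 26.4481 (V=14.4223), down 15.2653 (V=25.6050). Price 20.0925; hedge Δ=-1.0000, bond B=37.8429.
  t=2,j=1: stock 30.7536 → up 45.8229 (V=10.6558), down 26.4481 (V=14.4223). Price 12.1361; hedge Δ=-0.1944, bond B=18.1147.
  t=2,j=2: stock 53.2824 → up 79.3908 (V=38.5204), down 45.8229 (V=10.6558). Price 18.8762; hedge Δ=0.8301, bond B=-25.3534.
  t=1,j=0: stock 20.6400 → up 30.7536 (V=12.1361), down 17.7504 (V=20.0925). Price 16.0316; hedge Δ=-0.6119, bond B=28.6608.
  t=1,j=1: stock 35.7600 → up 53.2824 (V=18.8762), down 30.7536 (V=12.1361). Price 13.4165; hedge Δ=0.2992, bond B=2.7179.
  t=0,j=0: stock 24.0000 → up 35.7600 (V=13.4165), down 20.6400 (V=16.0316). Price 13.9985; hedge Δ=-0.1730, bond B=18.1494.
Self-financing check: at every node Δ·S+B equals the discounted successor values.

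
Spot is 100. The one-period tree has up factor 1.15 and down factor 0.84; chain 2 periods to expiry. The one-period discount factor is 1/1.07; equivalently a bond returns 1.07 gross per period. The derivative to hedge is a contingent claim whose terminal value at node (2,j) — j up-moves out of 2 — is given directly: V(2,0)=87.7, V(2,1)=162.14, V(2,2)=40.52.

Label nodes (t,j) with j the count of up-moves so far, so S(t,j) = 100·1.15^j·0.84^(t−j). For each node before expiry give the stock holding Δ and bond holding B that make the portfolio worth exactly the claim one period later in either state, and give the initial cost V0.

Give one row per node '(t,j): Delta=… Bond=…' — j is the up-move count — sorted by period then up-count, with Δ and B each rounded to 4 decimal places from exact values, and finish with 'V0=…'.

Risk-neutral probability p* = (R−d)/(u−d) = (1.07−0.84)/(1.15−0.84) = 0.7419.
At expiry t=2: V(2,0)=87.7000, V(2,1)=162.1400, V(2,2)=40.5200
  t=1,j=0: stock 84.0000 → up 96.6000 (V=162.1400), down 70.5600 (V=87.7000). Price 133.5791; hedge Δ=2.8587, bond B=-106.5499.
  t=1,j=1: stock 115.0000 → up 132.2500 (V=40.5200), down 96.6000 (V=162.1400). Price 67.2017; hedge Δ=-3.4115, bond B=459.5243.
  t=0,j=0: stock 100.0000 → up 115.0000 (V=67.2017), down 84.0000 (V=133.5791). Price 78.8143; hedge Δ=-2.1412, bond B=292.9352.
The time-0 hedge costs 78.8143, which is the no-arbitrage price.

(0,0): Delta=-2.1412 Bond=292.9352
(1,0): Delta=2.8587 Bond=-106.5499
(1,1): Delta=-3.4115 Bond=459.5243
V0=78.8143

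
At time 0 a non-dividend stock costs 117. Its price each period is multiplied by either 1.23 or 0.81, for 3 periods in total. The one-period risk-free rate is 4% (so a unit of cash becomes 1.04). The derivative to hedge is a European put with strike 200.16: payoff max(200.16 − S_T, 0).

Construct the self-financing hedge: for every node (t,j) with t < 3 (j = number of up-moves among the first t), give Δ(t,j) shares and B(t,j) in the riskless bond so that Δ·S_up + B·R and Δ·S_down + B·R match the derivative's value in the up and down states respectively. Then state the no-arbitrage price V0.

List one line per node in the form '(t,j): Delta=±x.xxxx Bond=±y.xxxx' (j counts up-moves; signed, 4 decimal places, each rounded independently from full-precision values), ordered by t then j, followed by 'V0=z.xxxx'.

(0,0): Delta=-0.9009 Bond=168.9122
(1,0): Delta=-1.0000 Bond=185.0592
(1,1): Delta=-0.8470 Bond=167.9114
(2,0): Delta=-1.0000 Bond=192.4615
(2,1): Delta=-1.0000 Bond=192.4615
(2,2): Delta=-0.7638 Bond=159.8957
V0=63.5054

Under the risk-neutral measure, an up-move has probability p* = (R−d)/(u−d) = 0.5476 and values discount at R = 1.04.
Terminal payoffs: V(3,0)=137.9814, V(3,1)=105.7406, V(3,2)=56.7825, V(3,3)=0.0000
(2,0): S=76.7637. Δ = (V_up−V_dn)/(S_up−S_dn) = (105.7406−137.9814)/(94.4194−62.1786) = -1.0000. V = [p*·105.7406 + (1−p*)·137.9814]/1.04 = 115.6978. B = V − Δ·S = 192.4615.
(2,1): S=116.5671. Δ = (V_up−V_dn)/(S_up−S_dn) = (56.7825−105.7406)/(143.3775−94.4194) = -1.0000. V = [p*·56.7825 + (1−p*)·105.7406]/1.04 = 75.8944. B = V − Δ·S = 192.4615.
(2,2): S=177.0093. Δ = (V_up−V_dn)/(S_up−S_dn) = (0.0000−56.7825)/(217.7214−143.3775) = -0.7638. V = [p*·0.0000 + (1−p*)·56.7825]/1.04 = 24.6993. B = V − Δ·S = 159.8957.
(1,0): S=94.7700. Δ = (V_up−V_dn)/(S_up−S_dn) = (75.8944−115.6978)/(116.5671−76.7637) = -1.0000. V = [p*·75.8944 + (1−p*)·115.6978]/1.04 = 90.2892. B = V − Δ·S = 185.0592.
(1,1): S=143.9100. Δ = (V_up−V_dn)/(S_up−S_dn) = (24.6993−75.8944)/(177.0093−116.5671) = -0.8470. V = [p*·24.6993 + (1−p*)·75.8944]/1.04 = 46.0183. B = V − Δ·S = 167.9114.
(0,0): S=117.0000. Δ = (V_up−V_dn)/(S_up−S_dn) = (46.0183−90.2892)/(143.9100−94.7700) = -0.9009. V = [p*·46.0183 + (1−p*)·90.2892]/1.04 = 63.5054. B = V − Δ·S = 168.9122.
Each (Δ,B) replicates both successor values, so the strategy is self-financing and V0 is arbitrage-free.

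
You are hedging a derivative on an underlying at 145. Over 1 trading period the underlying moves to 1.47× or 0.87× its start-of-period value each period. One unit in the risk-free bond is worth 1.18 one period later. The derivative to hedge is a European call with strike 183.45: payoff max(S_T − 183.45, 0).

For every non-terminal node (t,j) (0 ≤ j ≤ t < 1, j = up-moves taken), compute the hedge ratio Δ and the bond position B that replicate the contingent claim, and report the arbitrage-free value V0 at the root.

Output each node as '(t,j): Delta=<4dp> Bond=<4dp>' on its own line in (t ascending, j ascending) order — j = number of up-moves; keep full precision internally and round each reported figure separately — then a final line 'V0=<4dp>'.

(0,0): Delta=0.3414 Bond=-36.4958
V0=13.0042

Risk-neutral probability p* = (R−d)/(u−d) = (1.18−0.87)/(1.47−0.87) = 0.5167.
At expiry t=1: V(1,0)=0.0000, V(1,1)=29.7000
  t=0,j=0: stock 145.0000 → up 213.1500 (V=29.7000), down 126.1500 (V=0.0000). Price 13.0042; hedge Δ=0.3414, bond B=-36.4958.
Each (Δ,B) replicates both successor values, so the strategy is self-financing and V0 is arbitrage-free.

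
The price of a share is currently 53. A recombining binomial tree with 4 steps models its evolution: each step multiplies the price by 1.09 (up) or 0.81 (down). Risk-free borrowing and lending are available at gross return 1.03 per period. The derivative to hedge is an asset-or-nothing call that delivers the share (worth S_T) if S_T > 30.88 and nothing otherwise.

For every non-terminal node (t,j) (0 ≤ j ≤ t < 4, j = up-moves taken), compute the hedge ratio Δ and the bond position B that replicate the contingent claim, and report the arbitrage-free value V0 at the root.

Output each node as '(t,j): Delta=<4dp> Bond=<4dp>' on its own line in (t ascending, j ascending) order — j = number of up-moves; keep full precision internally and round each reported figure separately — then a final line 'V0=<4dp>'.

(0,0): Delta=1.2001 Bond=-11.4934
(1,0): Delta=1.7823 Bond=-36.8300
(1,1): Delta=1.0822 Bond=-5.0223
(2,0): Delta=3.2368 Bond=-88.5148
(2,1): Delta=1.4875 Bond=-24.1404
(2,2): Delta=1.0000 Bond=0.0000
(3,0): Delta=0.0000 Bond=0.0000
(3,1): Delta=3.8929 Bond=-116.0349
(3,2): Delta=1.0000 Bond=0.0000
(3,3): Delta=1.0000 Bond=0.0000
V0=52.1137

Since d<R<u, set p* = (R−d)/(u−d) = 0.7857; price each node as the discounted p*-expectation of its children.
Payoff layer (t=4): V(4,0)=0.0000, V(4,1)=0.0000, V(4,2)=41.3142, V(4,3)=55.5956, V(4,4)=74.8138
  t=3,j=0: stock 28.1664 → up 30.7013 (V=0.0000), down 22.8148 (V=0.0000). Price 0.0000; hedge Δ=0.0000, bond B=0.0000.
  t=3,j=1: stock 37.9029 → up 41.3142 (V=41.3142), down 30.7013 (V=0.0000). Price 31.5157; hedge Δ=3.8929, bond B=-116.0349.
  t=3,j=2: stock 51.0051 → up 55.5956 (V=55.5956), down 41.3142 (V=41.3142). Price 51.0051; hedge Δ=1.0000, bond B=0.0000.
  t=3,j=3: stock 68.6365 → up 74.8138 (V=74.8138), down 55.5956 (V=55.5956). Price 68.6365; hedge Δ=1.0000, bond B=0.0000.
  t=2,j=0: stock 34.7733 → up 37.9029 (V=31.5157), down 28.1664 (V=0.0000). Price 24.0411; hedge Δ=3.2368, bond B=-88.5148.
  t=2,j=1: stock 46.7937 → up 51.0051 (V=51.0051), down 37.9029 (V=31.5157). Price 45.4649; hedge Δ=1.4875, bond B=-24.1404.
  t=2,j=2: stock 62.9693 → up 68.6365 (V=68.6365), down 51.0051 (V=51.0051). Price 62.9693; hedge Δ=1.0000, bond B=0.0000.
  t=1,j=0: stock 42.9300 → up 46.7937 (V=45.4649), down 34.7733 (V=24.0411). Price 39.6835; hedge Δ=1.7823, bond B=-36.8300.
  t=1,j=1: stock 57.7700 → up 62.9693 (V=62.9693), down 46.7937 (V=45.4649). Price 57.4935; hedge Δ=1.0822, bond B=-5.0223.
  t=0,j=0: stock 53.0000 → up 57.7700 (V=57.4935), down 42.9300 (V=39.6835). Price 52.1137; hedge Δ=1.2001, bond B=-11.4934.
Each (Δ,B) replicates both successor values, so the strategy is self-financing and V0 is arbitrage-free.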